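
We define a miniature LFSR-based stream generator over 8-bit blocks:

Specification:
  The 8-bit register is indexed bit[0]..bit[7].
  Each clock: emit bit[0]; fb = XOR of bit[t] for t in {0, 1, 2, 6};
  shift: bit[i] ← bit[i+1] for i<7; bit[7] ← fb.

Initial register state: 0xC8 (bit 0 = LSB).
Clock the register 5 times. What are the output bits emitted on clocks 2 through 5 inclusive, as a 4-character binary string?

0010

reg_0 = 0xC8
clock 1: out=0, reg = 0xE4
clock 2: out=0, reg = 0x72
clock 3: out=0, reg = 0x39
clock 4: out=1, reg = 0x9C
clock 5: out=0, reg = 0xCE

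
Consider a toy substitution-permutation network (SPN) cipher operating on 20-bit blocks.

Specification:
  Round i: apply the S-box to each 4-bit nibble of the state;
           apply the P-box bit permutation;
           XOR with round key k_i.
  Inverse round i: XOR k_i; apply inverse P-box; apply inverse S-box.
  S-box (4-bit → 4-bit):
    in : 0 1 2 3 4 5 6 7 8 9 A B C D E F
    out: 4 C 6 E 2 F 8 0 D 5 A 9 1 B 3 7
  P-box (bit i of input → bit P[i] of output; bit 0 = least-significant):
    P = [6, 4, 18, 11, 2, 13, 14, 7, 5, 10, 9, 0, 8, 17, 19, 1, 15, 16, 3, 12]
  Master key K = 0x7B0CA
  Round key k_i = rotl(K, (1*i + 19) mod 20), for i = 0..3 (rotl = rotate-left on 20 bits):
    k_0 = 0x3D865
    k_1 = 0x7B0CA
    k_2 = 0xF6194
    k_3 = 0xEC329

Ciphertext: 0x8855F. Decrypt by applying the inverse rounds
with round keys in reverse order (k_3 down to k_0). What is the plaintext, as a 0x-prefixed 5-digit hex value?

s_0 = ciphertext = 0x8855F
s_1 = InvRound(s_0, k_3) = 0x7AF9F
s_2 = InvRound(s_1, k_2) = 0x91306
s_3 = InvRound(s_2, k_1) = 0x9F0D9
s_4 = InvRound(s_3, k_0) = 0x02CDA

0x02CDA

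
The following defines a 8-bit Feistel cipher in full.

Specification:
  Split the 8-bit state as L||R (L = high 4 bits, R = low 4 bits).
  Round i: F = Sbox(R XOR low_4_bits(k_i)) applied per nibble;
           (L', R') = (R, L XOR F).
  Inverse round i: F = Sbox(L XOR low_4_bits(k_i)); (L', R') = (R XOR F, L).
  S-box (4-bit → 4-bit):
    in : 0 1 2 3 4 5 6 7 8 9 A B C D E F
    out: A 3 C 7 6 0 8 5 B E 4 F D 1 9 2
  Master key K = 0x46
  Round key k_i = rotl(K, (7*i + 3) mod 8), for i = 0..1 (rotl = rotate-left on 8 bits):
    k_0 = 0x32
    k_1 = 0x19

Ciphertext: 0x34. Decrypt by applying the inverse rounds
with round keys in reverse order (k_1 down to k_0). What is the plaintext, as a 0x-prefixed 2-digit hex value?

0xF0

s_0 = ciphertext = 0x34
s_1 = InvRound(s_0, k_1) = 0x03
s_2 = InvRound(s_1, k_0) = 0xF0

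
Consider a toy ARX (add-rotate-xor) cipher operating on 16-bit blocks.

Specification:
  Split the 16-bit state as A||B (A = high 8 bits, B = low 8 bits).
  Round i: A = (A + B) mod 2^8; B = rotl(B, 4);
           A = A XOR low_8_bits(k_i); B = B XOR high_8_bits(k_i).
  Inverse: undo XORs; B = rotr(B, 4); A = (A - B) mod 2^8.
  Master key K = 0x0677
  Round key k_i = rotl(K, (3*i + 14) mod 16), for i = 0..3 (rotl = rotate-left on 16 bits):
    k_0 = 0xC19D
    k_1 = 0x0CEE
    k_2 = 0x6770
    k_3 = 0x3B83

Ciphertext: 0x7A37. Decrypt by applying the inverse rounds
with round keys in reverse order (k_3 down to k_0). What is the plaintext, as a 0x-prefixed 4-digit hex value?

0xBD6A

s_0 = ciphertext = 0x7A37
s_1 = InvRound(s_0, k_3) = 0x39C0
s_2 = InvRound(s_1, k_2) = 0xCF7A
s_3 = InvRound(s_2, k_1) = 0xBA67
s_4 = InvRound(s_3, k_0) = 0xBD6A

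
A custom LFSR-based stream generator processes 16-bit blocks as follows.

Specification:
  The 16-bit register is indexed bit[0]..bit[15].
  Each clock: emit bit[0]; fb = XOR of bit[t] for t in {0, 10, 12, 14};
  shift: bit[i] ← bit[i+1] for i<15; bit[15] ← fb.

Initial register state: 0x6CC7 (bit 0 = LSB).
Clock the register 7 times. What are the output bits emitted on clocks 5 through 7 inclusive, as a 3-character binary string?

001

reg_0 = 0x6CC7
clock 1: out=1, reg = 0xB663
clock 2: out=1, reg = 0xDB31
clock 3: out=1, reg = 0xED98
clock 4: out=0, reg = 0x76CC
clock 5: out=0, reg = 0xBB66
clock 6: out=0, reg = 0xDDB3
clock 7: out=1, reg = 0x6ED9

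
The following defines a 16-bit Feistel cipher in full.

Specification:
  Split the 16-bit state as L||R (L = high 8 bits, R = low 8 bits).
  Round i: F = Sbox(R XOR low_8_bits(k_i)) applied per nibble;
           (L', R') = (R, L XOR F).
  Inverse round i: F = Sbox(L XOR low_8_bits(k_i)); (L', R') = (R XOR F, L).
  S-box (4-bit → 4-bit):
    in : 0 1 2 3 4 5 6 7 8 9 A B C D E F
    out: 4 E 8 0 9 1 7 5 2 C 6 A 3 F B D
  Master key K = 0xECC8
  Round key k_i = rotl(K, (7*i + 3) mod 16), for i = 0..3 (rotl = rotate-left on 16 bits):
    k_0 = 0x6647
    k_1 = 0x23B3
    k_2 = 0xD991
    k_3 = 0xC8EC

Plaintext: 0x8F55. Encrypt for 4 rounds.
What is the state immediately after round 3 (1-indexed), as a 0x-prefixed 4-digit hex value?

0xAC68

s_0 = plaintext = 0x8F55
s_1 = Round(s_0, k_0) = 0x5567
s_2 = Round(s_1, k_1) = 0x67AC
s_3 = Round(s_2, k_2) = 0xAC68
s_4 = Round(s_3, k_3) = 0x6885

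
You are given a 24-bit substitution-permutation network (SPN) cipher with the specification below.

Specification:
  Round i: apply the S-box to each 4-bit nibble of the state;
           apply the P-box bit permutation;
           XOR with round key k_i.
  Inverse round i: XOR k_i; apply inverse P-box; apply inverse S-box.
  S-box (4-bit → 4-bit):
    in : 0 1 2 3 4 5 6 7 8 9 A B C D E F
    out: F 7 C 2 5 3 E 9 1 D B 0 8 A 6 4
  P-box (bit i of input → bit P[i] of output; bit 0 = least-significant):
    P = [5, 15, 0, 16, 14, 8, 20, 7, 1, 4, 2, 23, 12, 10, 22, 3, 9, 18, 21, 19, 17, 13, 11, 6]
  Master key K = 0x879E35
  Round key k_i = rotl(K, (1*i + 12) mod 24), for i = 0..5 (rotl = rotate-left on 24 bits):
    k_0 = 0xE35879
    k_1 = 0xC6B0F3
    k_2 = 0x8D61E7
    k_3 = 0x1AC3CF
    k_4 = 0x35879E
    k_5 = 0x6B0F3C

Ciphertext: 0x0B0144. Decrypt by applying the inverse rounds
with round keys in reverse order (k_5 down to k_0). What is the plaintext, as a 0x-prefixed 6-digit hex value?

s_0 = ciphertext = 0x0B0144
s_1 = InvRound(s_0, k_5) = 0x2463B8
s_2 = InvRound(s_1, k_4) = 0x3B344A
s_3 = InvRound(s_2, k_3) = 0x345FA6
s_4 = InvRound(s_3, k_2) = 0x695CF2
s_5 = InvRound(s_4, k_1) = 0x163C86
s_6 = InvRound(s_5, k_0) = 0xDE6099

0xDE6099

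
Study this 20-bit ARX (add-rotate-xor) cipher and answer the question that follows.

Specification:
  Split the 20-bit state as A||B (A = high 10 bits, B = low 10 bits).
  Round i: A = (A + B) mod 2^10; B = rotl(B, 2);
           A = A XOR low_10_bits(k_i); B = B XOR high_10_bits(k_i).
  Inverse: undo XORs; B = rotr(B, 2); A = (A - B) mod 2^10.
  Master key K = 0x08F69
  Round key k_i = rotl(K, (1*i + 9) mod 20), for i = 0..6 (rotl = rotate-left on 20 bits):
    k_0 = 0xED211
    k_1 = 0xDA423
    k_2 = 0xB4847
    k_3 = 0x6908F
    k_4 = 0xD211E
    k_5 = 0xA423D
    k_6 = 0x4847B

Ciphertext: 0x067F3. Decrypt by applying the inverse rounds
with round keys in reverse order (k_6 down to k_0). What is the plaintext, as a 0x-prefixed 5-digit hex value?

0x7BA60

s_0 = ciphertext = 0x067F3
s_1 = InvRound(s_0, k_6) = 0x6BAB4
s_2 = InvRound(s_1, k_5) = 0xE2809
s_3 = InvRound(s_2, k_4) = 0x311D0
s_4 = InvRound(s_3, k_3) = 0x0B81D
s_5 = InvRound(s_4, k_2) = 0x2DBB3
s_6 = InvRound(s_5, k_1) = 0x97E36
s_7 = InvRound(s_6, k_0) = 0x7BA60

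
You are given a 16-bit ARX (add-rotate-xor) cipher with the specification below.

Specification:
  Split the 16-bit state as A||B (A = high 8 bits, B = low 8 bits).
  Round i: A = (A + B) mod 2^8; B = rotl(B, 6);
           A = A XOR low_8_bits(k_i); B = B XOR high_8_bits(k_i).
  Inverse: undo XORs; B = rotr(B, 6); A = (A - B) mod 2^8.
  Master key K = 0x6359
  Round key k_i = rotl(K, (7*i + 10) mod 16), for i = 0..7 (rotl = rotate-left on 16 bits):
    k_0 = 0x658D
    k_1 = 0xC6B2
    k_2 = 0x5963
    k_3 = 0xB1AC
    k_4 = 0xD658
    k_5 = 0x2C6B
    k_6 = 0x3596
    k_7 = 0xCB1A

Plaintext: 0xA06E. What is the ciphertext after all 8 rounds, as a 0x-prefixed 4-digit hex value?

0xAF6F

s_0 = plaintext = 0xA06E
s_1 = Round(s_0, k_0) = 0x83FE
s_2 = Round(s_1, k_1) = 0x3379
s_3 = Round(s_2, k_2) = 0xCF07
s_4 = Round(s_3, k_3) = 0x7A70
s_5 = Round(s_4, k_4) = 0xB2CA
s_6 = Round(s_5, k_5) = 0x179E
s_7 = Round(s_6, k_6) = 0x2392
s_8 = Round(s_7, k_7) = 0xAF6F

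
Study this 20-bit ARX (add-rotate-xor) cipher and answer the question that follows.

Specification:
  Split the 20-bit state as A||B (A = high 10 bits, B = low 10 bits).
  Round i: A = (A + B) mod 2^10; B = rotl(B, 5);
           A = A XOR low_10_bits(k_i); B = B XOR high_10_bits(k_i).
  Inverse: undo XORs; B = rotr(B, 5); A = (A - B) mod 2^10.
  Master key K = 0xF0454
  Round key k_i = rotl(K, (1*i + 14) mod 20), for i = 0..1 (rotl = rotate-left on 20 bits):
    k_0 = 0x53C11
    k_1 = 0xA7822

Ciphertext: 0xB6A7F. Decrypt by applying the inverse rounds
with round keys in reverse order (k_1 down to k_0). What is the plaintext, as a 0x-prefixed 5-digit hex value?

0x6D50B

s_0 = ciphertext = 0xB6A7F
s_1 = InvRound(s_0, k_1) = 0xB4427
s_2 = InvRound(s_1, k_0) = 0x6D50B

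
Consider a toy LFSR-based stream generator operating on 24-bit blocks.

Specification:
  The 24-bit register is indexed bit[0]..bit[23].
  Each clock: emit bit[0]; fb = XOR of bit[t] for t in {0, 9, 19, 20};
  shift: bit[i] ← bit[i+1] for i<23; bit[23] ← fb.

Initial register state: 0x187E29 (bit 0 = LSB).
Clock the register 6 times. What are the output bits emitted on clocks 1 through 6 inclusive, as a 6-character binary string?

reg_0 = 0x187E29
clock 1: out=1, reg = 0x0C3F14
clock 2: out=0, reg = 0x061F8A
clock 3: out=0, reg = 0x830FC5
clock 4: out=1, reg = 0x4187E2
clock 5: out=0, reg = 0xA0C3F1
clock 6: out=1, reg = 0x5061F8

100101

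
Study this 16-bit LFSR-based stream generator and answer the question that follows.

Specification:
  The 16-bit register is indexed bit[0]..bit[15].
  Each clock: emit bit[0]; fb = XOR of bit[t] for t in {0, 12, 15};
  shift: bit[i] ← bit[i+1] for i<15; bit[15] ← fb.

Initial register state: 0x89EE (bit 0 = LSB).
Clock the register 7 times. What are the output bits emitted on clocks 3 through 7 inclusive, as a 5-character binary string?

11011

reg_0 = 0x89EE
clock 1: out=0, reg = 0xC4F7
clock 2: out=1, reg = 0x627B
clock 3: out=1, reg = 0xB13D
clock 4: out=1, reg = 0xD89E
clock 5: out=0, reg = 0x6C4F
clock 6: out=1, reg = 0xB627
clock 7: out=1, reg = 0xDB13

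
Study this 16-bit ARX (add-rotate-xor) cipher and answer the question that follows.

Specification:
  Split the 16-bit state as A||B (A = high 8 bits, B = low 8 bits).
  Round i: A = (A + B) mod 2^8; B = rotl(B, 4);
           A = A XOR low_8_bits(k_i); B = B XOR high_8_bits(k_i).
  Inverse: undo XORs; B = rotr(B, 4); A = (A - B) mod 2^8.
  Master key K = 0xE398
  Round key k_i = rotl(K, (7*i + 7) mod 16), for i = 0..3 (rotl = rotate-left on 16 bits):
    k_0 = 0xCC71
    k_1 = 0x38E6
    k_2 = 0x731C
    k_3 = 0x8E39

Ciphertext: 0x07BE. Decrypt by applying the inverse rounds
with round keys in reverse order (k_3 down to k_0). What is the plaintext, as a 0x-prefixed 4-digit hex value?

s_0 = ciphertext = 0x07BE
s_1 = InvRound(s_0, k_3) = 0x3B03
s_2 = InvRound(s_1, k_2) = 0x2007
s_3 = InvRound(s_2, k_1) = 0xD3F3
s_4 = InvRound(s_3, k_0) = 0xAFF3

0xAFF3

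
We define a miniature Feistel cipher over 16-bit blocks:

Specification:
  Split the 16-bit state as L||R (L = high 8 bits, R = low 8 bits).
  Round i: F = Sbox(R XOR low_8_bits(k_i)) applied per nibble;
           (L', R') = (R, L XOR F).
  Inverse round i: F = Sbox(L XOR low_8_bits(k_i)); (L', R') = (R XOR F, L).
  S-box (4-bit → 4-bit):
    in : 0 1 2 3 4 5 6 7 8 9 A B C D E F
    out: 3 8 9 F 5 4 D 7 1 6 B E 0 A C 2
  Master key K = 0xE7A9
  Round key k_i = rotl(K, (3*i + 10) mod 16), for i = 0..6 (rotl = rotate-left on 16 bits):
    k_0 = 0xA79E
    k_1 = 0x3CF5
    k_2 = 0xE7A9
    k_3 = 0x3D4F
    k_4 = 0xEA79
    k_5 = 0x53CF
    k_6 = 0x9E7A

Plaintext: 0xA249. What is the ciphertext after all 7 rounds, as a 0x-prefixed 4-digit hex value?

0x57C7

s_0 = plaintext = 0xA249
s_1 = Round(s_0, k_0) = 0x4905
s_2 = Round(s_1, k_1) = 0x056A
s_3 = Round(s_2, k_2) = 0x6A0A
s_4 = Round(s_3, k_3) = 0x0A3E
s_5 = Round(s_4, k_4) = 0x3E5D
s_6 = Round(s_5, k_5) = 0x5D57
s_7 = Round(s_6, k_6) = 0x57C7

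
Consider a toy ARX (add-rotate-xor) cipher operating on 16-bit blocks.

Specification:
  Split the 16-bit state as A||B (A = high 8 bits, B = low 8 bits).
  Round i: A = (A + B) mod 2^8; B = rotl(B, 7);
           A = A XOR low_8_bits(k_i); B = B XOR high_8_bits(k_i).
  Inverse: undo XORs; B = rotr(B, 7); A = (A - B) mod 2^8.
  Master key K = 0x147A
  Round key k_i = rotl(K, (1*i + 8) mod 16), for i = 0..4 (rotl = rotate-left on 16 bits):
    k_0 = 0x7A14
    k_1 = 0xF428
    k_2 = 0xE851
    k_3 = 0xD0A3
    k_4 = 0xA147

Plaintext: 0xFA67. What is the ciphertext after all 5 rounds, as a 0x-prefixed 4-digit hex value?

0xD3F1

s_0 = plaintext = 0xFA67
s_1 = Round(s_0, k_0) = 0x75C9
s_2 = Round(s_1, k_1) = 0x1610
s_3 = Round(s_2, k_2) = 0x77E0
s_4 = Round(s_3, k_3) = 0xF4A0
s_5 = Round(s_4, k_4) = 0xD3F1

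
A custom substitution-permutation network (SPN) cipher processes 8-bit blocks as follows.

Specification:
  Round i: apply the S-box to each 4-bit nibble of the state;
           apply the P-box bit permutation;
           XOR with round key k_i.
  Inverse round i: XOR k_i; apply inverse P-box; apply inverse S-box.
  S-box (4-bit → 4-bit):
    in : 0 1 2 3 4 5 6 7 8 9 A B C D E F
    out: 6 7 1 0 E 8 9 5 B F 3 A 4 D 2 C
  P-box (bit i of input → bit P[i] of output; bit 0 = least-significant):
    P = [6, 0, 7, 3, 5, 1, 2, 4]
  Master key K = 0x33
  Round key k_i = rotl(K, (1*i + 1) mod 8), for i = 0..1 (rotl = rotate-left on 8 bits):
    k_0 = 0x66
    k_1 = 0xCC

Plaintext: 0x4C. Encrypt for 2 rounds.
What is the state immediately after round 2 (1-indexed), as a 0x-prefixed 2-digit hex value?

0x59

s_0 = plaintext = 0x4C
s_1 = Round(s_0, k_0) = 0xF0
s_2 = Round(s_1, k_1) = 0x59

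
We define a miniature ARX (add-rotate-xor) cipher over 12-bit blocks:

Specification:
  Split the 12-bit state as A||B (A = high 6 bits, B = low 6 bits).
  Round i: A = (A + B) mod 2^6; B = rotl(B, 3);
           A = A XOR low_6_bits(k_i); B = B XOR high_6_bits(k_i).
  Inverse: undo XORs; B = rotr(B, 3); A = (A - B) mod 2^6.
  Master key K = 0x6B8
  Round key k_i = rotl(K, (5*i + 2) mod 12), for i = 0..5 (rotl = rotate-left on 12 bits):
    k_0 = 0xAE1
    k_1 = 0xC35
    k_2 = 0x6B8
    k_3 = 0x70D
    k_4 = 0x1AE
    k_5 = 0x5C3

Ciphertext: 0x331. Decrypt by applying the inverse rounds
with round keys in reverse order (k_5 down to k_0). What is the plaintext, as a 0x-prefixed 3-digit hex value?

0xD74

s_0 = ciphertext = 0x331
s_1 = InvRound(s_0, k_5) = 0x6F4
s_2 = InvRound(s_1, k_4) = 0x7D6
s_3 = InvRound(s_2, k_3) = 0x051
s_4 = InvRound(s_3, k_2) = 0x819
s_5 = InvRound(s_4, k_1) = 0x20D
s_6 = InvRound(s_5, k_0) = 0xD74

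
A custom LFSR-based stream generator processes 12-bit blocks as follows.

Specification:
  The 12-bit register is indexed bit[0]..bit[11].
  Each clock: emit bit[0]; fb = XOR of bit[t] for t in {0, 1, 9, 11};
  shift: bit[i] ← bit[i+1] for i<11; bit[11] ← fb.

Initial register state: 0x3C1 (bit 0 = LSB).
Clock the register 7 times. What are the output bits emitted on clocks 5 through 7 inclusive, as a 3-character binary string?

reg_0 = 0x3C1
clock 1: out=1, reg = 0x1E0
clock 2: out=0, reg = 0x0F0
clock 3: out=0, reg = 0x078
clock 4: out=0, reg = 0x03C
clock 5: out=0, reg = 0x01E
clock 6: out=0, reg = 0x80F
clock 7: out=1, reg = 0xC07

001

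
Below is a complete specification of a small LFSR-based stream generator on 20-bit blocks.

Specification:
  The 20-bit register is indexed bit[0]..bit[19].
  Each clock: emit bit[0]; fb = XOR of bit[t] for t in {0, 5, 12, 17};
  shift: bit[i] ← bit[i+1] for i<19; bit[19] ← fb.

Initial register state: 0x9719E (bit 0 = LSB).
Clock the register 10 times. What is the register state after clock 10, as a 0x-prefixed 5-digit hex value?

reg_0 = 0x9719E
clock 1: out=0, reg = 0xCB8CF
clock 2: out=1, reg = 0x65C67
clock 3: out=1, reg = 0x32E33
clock 4: out=1, reg = 0x99719
clock 5: out=1, reg = 0x4CB8C
clock 6: out=0, reg = 0x265C6
clock 7: out=0, reg = 0x932E3
clock 8: out=1, reg = 0xC9971
clock 9: out=1, reg = 0xE4CB8
clock 10: out=0, reg = 0x7265C

0x7265C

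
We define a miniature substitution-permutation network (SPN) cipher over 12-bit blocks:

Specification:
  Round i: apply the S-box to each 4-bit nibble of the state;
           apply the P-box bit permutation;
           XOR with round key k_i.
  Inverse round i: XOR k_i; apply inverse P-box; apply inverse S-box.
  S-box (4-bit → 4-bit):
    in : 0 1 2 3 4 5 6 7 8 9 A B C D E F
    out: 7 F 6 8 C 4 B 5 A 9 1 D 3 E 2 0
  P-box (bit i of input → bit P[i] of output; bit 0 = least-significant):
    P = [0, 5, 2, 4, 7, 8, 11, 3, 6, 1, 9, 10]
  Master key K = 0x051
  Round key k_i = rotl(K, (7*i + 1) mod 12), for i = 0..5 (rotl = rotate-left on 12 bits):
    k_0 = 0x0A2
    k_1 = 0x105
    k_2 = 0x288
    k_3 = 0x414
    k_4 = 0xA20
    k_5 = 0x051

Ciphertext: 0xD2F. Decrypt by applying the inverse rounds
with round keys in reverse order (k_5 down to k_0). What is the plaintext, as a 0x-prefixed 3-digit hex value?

0xA62

s_0 = ciphertext = 0xD2F
s_1 = InvRound(s_0, k_5) = 0x6DD
s_2 = InvRound(s_1, k_4) = 0x9B1
s_3 = InvRound(s_2, k_3) = 0x300
s_4 = InvRound(s_3, k_2) = 0xF6F
s_5 = InvRound(s_4, k_1) = 0x14E
s_6 = InvRound(s_5, k_0) = 0xA62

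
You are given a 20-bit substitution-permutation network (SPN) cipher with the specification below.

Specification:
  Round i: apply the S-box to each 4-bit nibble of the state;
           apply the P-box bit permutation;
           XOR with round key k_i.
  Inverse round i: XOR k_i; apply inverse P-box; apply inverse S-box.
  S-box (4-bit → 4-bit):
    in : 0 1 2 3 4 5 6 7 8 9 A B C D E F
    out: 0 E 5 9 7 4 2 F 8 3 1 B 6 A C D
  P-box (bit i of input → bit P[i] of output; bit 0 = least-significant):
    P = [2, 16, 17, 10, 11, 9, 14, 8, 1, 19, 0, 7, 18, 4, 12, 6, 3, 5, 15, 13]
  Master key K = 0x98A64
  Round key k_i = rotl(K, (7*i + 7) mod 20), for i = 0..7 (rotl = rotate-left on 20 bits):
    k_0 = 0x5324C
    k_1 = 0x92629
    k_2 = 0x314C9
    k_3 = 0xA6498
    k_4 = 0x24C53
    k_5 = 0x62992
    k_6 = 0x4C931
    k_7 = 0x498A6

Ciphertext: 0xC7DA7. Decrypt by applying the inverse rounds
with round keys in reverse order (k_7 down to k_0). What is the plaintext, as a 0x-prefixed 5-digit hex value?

0x2AFE7

s_0 = ciphertext = 0xC7DA7
s_1 = InvRound(s_0, k_7) = 0xE0CE8
s_2 = InvRound(s_1, k_6) = 0x2D1EE
s_3 = InvRound(s_2, k_5) = 0x7702A
s_4 = InvRound(s_3, k_4) = 0xB75AD
s_5 = InvRound(s_4, k_3) = 0x6C589
s_6 = InvRound(s_5, k_2) = 0x5F0E6
s_7 = InvRound(s_6, k_1) = 0x2F7C3
s_8 = InvRound(s_7, k_0) = 0x2AFE7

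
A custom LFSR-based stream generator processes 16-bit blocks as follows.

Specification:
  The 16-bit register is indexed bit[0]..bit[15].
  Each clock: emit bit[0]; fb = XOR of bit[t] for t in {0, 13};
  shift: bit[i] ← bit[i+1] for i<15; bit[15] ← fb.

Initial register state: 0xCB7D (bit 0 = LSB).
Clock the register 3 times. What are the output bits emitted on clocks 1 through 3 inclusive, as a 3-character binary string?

101

reg_0 = 0xCB7D
clock 1: out=1, reg = 0xE5BE
clock 2: out=0, reg = 0xF2DF
clock 3: out=1, reg = 0x796F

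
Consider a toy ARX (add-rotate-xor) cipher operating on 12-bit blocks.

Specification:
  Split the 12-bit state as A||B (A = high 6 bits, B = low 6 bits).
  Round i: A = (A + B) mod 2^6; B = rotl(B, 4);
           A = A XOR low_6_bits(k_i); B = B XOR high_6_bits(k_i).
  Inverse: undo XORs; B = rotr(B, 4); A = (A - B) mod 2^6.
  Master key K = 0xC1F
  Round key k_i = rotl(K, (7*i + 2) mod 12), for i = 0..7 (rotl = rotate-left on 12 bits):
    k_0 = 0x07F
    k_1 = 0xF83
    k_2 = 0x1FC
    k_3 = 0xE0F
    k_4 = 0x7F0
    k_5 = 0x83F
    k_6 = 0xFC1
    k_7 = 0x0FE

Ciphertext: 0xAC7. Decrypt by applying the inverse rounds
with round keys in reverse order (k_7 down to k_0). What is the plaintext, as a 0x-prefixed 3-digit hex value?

s_0 = ciphertext = 0xAC7
s_1 = InvRound(s_0, k_7) = 0x150
s_2 = InvRound(s_1, k_6) = 0x1BE
s_3 = InvRound(s_2, k_5) = 0x039
s_4 = InvRound(s_3, k_4) = 0x59A
s_5 = InvRound(s_4, k_3) = 0x3CA
s_6 = InvRound(s_5, k_2) = 0xFF4
s_7 = InvRound(s_6, k_1) = 0x528
s_8 = InvRound(s_7, k_0) = 0x166

0x166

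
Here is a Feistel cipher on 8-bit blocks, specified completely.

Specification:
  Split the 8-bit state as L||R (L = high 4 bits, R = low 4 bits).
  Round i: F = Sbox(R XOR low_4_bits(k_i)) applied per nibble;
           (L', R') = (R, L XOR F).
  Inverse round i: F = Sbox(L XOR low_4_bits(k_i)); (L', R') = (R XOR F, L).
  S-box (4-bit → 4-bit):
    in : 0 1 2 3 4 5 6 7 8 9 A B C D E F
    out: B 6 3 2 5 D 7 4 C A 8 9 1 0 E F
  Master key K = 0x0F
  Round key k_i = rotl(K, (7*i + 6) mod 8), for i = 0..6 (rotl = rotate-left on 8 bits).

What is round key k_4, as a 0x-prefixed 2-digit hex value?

K = 0x0F
k_0 = rotl(K, (7*0+6) mod 8) = rotl(K, 6) = 0xC3
k_1 = rotl(K, (7*1+6) mod 8) = rotl(K, 5) = 0xE1
k_2 = rotl(K, (7*2+6) mod 8) = rotl(K, 4) = 0xF0
k_3 = rotl(K, (7*3+6) mod 8) = rotl(K, 3) = 0x78
k_4 = rotl(K, (7*4+6) mod 8) = rotl(K, 2) = 0x3C

0x3C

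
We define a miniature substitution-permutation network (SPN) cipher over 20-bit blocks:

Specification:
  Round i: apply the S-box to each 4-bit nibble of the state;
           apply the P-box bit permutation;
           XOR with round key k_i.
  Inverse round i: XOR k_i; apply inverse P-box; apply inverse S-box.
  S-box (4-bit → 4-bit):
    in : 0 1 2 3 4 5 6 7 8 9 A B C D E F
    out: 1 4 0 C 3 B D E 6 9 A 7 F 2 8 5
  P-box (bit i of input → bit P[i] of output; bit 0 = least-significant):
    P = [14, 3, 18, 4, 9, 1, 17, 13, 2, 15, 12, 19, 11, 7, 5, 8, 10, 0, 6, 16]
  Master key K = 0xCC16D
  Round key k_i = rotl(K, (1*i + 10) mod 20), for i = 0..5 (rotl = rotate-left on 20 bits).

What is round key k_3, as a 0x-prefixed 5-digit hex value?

0xDB982

K = 0xCC16D
k_0 = rotl(K, (1*0+10) mod 20) = rotl(K, 10) = 0x5B730
k_1 = rotl(K, (1*1+10) mod 20) = rotl(K, 11) = 0xB6E60
k_2 = rotl(K, (1*2+10) mod 20) = rotl(K, 12) = 0x6DCC1
k_3 = rotl(K, (1*3+10) mod 20) = rotl(K, 13) = 0xDB982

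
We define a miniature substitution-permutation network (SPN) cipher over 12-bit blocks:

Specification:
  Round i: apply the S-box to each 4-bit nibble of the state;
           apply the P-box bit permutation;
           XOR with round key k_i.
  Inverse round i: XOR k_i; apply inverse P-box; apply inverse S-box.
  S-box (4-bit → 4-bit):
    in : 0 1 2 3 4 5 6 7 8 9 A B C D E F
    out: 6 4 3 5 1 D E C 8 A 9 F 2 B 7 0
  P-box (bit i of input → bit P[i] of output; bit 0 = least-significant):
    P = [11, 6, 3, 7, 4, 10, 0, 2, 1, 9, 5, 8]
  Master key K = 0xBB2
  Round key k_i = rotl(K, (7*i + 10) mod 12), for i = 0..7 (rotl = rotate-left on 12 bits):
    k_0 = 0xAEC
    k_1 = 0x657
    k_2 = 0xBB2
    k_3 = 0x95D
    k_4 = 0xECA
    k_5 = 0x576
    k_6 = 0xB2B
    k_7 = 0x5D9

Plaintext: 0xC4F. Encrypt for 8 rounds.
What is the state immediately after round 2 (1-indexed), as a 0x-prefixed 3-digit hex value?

s_0 = plaintext = 0xC4F
s_1 = Round(s_0, k_0) = 0x8FC
s_2 = Round(s_1, k_1) = 0x717
s_3 = Round(s_2, k_2) = 0xA1B
s_4 = Round(s_3, k_3) = 0x096
s_5 = Round(s_4, k_4) = 0x826
s_6 = Round(s_5, k_5) = 0x0AE
s_7 = Round(s_6, k_6) = 0x157
s_8 = Round(s_7, k_7) = 0x564

0x717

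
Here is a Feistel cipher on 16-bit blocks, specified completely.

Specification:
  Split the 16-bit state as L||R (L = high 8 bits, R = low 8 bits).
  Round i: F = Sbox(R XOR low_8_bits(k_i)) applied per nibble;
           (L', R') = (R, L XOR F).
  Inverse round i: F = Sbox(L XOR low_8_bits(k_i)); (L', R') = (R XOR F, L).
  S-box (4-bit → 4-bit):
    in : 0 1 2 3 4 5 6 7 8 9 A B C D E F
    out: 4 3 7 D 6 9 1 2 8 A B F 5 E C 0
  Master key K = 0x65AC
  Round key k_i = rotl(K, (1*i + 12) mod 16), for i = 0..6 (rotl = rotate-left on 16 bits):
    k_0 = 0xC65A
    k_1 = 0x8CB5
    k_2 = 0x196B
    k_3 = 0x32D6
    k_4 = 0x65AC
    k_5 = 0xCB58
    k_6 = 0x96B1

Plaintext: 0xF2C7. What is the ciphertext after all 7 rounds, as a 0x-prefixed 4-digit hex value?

0x388B

s_0 = plaintext = 0xF2C7
s_1 = Round(s_0, k_0) = 0xC75C
s_2 = Round(s_1, k_1) = 0x5C0D
s_3 = Round(s_2, k_2) = 0x0D4D
s_4 = Round(s_3, k_3) = 0x4DA2
s_5 = Round(s_4, k_4) = 0xA201
s_6 = Round(s_5, k_5) = 0x0138
s_7 = Round(s_6, k_6) = 0x388B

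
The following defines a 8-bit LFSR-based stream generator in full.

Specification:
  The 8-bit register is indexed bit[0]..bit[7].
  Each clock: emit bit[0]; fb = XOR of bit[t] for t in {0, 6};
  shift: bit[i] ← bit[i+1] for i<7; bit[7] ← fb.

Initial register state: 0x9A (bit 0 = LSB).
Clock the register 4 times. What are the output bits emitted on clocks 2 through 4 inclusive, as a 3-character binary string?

101

reg_0 = 0x9A
clock 1: out=0, reg = 0x4D
clock 2: out=1, reg = 0x26
clock 3: out=0, reg = 0x13
clock 4: out=1, reg = 0x89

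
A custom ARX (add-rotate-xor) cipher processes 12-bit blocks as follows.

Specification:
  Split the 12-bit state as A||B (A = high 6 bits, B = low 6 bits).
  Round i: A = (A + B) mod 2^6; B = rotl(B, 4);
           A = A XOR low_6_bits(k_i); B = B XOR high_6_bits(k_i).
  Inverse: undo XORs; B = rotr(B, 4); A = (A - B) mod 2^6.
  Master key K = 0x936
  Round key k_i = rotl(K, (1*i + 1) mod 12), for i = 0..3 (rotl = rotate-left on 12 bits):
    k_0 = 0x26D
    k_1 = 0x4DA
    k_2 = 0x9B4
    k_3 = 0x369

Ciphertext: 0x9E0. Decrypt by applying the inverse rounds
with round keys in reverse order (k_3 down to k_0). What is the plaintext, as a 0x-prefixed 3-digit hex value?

0x140

s_0 = ciphertext = 0x9E0
s_1 = InvRound(s_0, k_3) = 0x636
s_2 = InvRound(s_1, k_2) = 0xAC1
s_3 = InvRound(s_2, k_1) = 0xA09
s_4 = InvRound(s_3, k_0) = 0x140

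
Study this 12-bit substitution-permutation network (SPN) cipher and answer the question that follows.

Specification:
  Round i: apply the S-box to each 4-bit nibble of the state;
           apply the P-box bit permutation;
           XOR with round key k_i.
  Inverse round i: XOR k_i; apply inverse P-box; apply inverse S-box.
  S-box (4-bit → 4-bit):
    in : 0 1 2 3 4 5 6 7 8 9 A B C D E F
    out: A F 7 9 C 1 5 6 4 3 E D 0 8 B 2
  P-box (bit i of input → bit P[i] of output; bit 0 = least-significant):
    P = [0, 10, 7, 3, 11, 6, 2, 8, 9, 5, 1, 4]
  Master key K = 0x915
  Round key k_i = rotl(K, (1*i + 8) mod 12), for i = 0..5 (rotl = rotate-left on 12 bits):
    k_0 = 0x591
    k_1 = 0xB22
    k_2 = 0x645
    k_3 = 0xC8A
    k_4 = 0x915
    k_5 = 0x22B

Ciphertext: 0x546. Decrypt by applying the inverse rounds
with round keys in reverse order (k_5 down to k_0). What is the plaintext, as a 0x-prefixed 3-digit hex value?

0x18D

s_0 = ciphertext = 0x546
s_1 = InvRound(s_0, k_5) = 0x9AE
s_2 = InvRound(s_1, k_4) = 0xACB
s_3 = InvRound(s_2, k_3) = 0x5F9
s_4 = InvRound(s_3, k_2) = 0xE44
s_5 = InvRound(s_4, k_1) = 0x7AF
s_6 = InvRound(s_5, k_0) = 0x18D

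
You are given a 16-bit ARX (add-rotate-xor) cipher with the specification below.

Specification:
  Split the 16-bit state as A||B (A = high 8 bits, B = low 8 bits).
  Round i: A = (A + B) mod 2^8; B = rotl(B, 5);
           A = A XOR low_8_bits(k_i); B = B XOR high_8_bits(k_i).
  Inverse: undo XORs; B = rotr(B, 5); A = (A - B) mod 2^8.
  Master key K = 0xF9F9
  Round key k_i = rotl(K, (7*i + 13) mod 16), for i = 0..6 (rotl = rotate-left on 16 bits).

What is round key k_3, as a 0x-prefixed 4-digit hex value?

K = 0xF9F9
k_0 = rotl(K, (7*0+13) mod 16) = rotl(K, 13) = 0x3F3F
k_1 = rotl(K, (7*1+13) mod 16) = rotl(K, 4) = 0x9F9F
k_2 = rotl(K, (7*2+13) mod 16) = rotl(K, 11) = 0xCFCF
k_3 = rotl(K, (7*3+13) mod 16) = rotl(K, 2) = 0xE7E7

0xE7E7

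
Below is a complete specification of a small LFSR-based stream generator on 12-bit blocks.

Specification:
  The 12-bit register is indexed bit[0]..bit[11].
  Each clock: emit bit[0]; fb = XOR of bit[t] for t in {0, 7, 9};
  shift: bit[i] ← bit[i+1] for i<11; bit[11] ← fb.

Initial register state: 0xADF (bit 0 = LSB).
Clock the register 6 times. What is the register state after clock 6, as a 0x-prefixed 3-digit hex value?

reg_0 = 0xADF
clock 1: out=1, reg = 0xD6F
clock 2: out=1, reg = 0xEB7
clock 3: out=1, reg = 0xF5B
clock 4: out=1, reg = 0x7AD
clock 5: out=1, reg = 0xBD6
clock 6: out=0, reg = 0x5EB

0x5EB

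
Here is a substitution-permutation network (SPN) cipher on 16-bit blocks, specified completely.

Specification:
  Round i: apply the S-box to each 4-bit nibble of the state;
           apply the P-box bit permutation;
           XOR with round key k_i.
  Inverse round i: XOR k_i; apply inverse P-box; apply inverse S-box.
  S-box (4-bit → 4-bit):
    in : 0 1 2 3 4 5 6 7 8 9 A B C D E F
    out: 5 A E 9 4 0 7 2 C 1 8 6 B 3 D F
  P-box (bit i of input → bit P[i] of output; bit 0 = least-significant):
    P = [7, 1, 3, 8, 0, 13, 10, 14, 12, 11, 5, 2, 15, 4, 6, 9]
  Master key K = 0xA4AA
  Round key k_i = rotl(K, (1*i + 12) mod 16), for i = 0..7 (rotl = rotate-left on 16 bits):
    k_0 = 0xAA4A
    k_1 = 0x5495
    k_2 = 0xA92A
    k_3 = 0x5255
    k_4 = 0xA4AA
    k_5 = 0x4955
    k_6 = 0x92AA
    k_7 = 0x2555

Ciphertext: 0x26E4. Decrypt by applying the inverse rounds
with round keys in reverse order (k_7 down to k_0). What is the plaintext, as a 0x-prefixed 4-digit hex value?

s_0 = ciphertext = 0x26E4
s_1 = InvRound(s_0, k_7) = 0x1493
s_2 = InvRound(s_1, k_6) = 0xC404
s_3 = InvRound(s_2, k_5) = 0x670A
s_4 = InvRound(s_3, k_4) = 0x34A3
s_5 = InvRound(s_4, k_3) = 0x282D
s_6 = InvRound(s_5, k_2) = 0x9A91
s_7 = InvRound(s_6, k_1) = 0x3185
s_8 = InvRound(s_7, k_0) = 0xEC9F

0xEC9F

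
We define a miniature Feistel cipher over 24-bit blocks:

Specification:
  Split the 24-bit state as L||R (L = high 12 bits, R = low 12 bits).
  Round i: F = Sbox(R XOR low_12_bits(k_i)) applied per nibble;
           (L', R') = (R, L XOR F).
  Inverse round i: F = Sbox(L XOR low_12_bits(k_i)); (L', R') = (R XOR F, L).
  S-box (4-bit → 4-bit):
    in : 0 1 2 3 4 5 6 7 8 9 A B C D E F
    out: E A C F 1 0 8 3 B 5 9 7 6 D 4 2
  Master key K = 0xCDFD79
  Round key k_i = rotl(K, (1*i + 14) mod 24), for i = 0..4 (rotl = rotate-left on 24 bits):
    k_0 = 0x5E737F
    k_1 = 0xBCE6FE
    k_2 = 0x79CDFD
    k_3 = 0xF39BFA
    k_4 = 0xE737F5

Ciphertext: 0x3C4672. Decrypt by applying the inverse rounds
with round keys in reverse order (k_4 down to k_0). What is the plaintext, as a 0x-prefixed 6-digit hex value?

0xEBACA0

s_0 = ciphertext = 0x3C4672
s_1 = InvRound(s_0, k_4) = 0x7883C4
s_2 = InvRound(s_1, k_3) = 0x5F8788
s_3 = InvRound(s_2, k_2) = 0xC685F8
s_4 = InvRound(s_3, k_1) = 0xCA0C68
s_5 = InvRound(s_4, k_0) = 0xEBACA0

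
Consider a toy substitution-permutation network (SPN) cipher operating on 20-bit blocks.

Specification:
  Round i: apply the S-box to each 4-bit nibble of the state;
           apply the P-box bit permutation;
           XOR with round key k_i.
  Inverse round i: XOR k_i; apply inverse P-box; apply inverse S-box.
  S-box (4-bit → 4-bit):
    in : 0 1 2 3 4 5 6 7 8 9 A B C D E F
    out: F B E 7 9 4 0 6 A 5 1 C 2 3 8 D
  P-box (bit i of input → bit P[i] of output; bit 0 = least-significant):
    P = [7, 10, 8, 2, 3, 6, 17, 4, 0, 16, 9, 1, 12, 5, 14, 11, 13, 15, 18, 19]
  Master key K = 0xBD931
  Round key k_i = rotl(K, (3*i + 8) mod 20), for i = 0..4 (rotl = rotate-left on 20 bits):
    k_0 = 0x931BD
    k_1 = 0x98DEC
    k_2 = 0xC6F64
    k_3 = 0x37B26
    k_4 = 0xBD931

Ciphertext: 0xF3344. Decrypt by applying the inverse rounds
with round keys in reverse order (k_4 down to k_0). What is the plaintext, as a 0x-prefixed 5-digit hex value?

0xDC5ED

s_0 = ciphertext = 0xF3344
s_1 = InvRound(s_0, k_4) = 0x3298E
s_2 = InvRound(s_1, k_3) = 0x635AA
s_3 = InvRound(s_2, k_2) = 0xEFB34
s_4 = InvRound(s_3, k_1) = 0x9970D
s_5 = InvRound(s_4, k_0) = 0xDC5ED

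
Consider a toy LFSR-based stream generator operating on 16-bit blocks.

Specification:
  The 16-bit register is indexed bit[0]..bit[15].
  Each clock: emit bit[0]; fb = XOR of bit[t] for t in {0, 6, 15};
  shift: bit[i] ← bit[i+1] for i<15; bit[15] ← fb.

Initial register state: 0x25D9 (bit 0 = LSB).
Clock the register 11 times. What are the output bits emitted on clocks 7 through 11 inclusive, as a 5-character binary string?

reg_0 = 0x25D9
clock 1: out=1, reg = 0x12EC
clock 2: out=0, reg = 0x8976
clock 3: out=0, reg = 0x44BB
clock 4: out=1, reg = 0xA25D
clock 5: out=1, reg = 0xD12E
clock 6: out=0, reg = 0xE897
clock 7: out=1, reg = 0x744B
clock 8: out=1, reg = 0x3A25
clock 9: out=1, reg = 0x9D12
clock 10: out=0, reg = 0xCE89
clock 11: out=1, reg = 0x6744

11101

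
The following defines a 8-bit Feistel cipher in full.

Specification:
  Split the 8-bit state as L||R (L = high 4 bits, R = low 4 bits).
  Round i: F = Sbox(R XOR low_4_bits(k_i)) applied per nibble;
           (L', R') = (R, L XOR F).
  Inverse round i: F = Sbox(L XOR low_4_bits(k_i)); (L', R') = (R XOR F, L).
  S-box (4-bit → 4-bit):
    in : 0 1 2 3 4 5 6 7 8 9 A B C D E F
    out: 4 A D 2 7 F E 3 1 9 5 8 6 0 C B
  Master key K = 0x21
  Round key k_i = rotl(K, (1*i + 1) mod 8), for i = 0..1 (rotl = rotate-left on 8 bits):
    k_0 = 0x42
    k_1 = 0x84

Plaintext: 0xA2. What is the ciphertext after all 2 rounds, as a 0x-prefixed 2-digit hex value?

0xE7

s_0 = plaintext = 0xA2
s_1 = Round(s_0, k_0) = 0x2E
s_2 = Round(s_1, k_1) = 0xE7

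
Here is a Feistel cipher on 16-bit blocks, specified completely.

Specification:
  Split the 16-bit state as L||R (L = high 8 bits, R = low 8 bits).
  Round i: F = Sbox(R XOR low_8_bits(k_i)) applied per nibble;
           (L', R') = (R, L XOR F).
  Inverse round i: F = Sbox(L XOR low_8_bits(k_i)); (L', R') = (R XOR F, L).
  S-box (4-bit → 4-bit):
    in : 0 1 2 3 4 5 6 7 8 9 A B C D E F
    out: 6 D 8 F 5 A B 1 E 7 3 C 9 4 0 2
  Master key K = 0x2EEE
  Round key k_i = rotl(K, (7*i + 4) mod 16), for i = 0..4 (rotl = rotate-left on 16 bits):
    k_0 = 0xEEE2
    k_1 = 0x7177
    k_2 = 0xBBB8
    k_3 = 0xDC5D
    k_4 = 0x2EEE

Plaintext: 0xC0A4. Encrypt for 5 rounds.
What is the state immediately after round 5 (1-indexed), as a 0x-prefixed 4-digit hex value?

s_0 = plaintext = 0xC0A4
s_1 = Round(s_0, k_0) = 0xA49B
s_2 = Round(s_1, k_1) = 0x9BAD
s_3 = Round(s_2, k_2) = 0xAD41
s_4 = Round(s_3, k_3) = 0x4174
s_5 = Round(s_4, k_4) = 0x7432

0x7432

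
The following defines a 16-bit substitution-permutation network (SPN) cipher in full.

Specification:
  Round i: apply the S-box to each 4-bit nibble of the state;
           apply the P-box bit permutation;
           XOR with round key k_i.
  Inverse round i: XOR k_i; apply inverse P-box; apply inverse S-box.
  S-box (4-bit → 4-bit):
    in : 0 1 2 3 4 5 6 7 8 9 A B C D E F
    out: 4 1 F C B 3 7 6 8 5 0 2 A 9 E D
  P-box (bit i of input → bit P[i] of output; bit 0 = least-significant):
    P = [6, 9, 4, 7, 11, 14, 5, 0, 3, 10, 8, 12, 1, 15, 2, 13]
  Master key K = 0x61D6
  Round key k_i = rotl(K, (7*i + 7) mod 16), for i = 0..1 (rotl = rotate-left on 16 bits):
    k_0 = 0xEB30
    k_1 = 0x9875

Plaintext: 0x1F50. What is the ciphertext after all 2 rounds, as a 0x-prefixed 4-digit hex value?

0x455C

s_0 = plaintext = 0x1F50
s_1 = Round(s_0, k_0) = 0xB22A
s_2 = Round(s_1, k_1) = 0x455C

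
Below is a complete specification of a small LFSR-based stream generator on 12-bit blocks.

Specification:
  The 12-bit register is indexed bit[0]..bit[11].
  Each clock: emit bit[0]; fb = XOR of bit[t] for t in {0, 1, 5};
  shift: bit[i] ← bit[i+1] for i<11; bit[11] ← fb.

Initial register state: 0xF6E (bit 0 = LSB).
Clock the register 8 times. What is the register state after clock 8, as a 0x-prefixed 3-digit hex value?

reg_0 = 0xF6E
clock 1: out=0, reg = 0x7B7
clock 2: out=1, reg = 0xBDB
clock 3: out=1, reg = 0x5ED
clock 4: out=1, reg = 0x2F6
clock 5: out=0, reg = 0x17B
clock 6: out=1, reg = 0x8BD
clock 7: out=1, reg = 0x45E
clock 8: out=0, reg = 0xA2F

0xA2F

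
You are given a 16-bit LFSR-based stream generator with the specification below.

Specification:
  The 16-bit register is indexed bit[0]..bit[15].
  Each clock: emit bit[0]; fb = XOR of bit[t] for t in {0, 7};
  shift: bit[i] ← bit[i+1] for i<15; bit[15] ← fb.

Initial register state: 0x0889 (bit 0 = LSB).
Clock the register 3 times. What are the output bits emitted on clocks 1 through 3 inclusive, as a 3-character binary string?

reg_0 = 0x0889
clock 1: out=1, reg = 0x0444
clock 2: out=0, reg = 0x0222
clock 3: out=0, reg = 0x0111

100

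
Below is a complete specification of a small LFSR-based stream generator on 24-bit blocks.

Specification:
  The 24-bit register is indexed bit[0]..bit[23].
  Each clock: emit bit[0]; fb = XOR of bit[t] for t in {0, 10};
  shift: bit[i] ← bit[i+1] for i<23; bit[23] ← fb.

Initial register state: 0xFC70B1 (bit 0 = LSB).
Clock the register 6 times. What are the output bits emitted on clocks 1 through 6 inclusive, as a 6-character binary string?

100011

reg_0 = 0xFC70B1
clock 1: out=1, reg = 0xFE3858
clock 2: out=0, reg = 0x7F1C2C
clock 3: out=0, reg = 0xBF8E16
clock 4: out=0, reg = 0xDFC70B
clock 5: out=1, reg = 0x6FE385
clock 6: out=1, reg = 0xB7F1C2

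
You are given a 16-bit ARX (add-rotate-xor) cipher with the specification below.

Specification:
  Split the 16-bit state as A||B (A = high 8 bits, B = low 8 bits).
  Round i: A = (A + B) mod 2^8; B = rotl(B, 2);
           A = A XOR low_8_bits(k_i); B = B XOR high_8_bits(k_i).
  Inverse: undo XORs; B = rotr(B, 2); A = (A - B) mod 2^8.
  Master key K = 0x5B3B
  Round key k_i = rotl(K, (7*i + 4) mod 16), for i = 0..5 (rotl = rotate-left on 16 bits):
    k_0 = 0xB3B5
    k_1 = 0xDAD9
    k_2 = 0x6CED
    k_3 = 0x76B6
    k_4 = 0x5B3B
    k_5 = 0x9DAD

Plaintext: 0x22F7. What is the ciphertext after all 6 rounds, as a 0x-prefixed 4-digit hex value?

s_0 = plaintext = 0x22F7
s_1 = Round(s_0, k_0) = 0xAC6C
s_2 = Round(s_1, k_1) = 0xC16B
s_3 = Round(s_2, k_2) = 0xC1C1
s_4 = Round(s_3, k_3) = 0x3471
s_5 = Round(s_4, k_4) = 0x9E9E
s_6 = Round(s_5, k_5) = 0x91E7

0x91E7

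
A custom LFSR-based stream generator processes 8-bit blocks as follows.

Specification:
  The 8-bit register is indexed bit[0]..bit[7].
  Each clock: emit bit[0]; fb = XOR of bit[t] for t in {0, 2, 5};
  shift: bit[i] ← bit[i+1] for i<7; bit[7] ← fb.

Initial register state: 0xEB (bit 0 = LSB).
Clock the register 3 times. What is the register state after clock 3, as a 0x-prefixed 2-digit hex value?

0xDD

reg_0 = 0xEB
clock 1: out=1, reg = 0x75
clock 2: out=1, reg = 0xBA
clock 3: out=0, reg = 0xDD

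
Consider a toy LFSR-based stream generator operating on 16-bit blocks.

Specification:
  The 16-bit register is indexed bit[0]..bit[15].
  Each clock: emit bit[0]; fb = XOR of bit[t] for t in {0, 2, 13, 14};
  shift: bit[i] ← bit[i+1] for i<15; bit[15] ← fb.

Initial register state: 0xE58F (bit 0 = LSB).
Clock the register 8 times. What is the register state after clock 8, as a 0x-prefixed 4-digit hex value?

0x88E5

reg_0 = 0xE58F
clock 1: out=1, reg = 0x72C7
clock 2: out=1, reg = 0x3963
clock 3: out=1, reg = 0x1CB1
clock 4: out=1, reg = 0x8E58
clock 5: out=0, reg = 0x472C
clock 6: out=0, reg = 0x2396
clock 7: out=0, reg = 0x11CB
clock 8: out=1, reg = 0x88E5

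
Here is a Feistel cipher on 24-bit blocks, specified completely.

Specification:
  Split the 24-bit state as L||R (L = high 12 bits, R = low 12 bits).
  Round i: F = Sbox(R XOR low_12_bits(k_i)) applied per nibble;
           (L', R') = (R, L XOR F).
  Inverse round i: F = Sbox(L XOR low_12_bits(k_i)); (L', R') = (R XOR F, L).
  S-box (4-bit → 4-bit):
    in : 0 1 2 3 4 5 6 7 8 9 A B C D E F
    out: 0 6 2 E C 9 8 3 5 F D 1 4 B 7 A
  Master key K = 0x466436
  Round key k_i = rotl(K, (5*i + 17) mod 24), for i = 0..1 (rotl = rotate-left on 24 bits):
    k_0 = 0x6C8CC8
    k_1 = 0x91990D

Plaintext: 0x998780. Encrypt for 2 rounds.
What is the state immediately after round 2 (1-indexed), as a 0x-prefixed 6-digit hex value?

0x85D110

s_0 = plaintext = 0x998780
s_1 = Round(s_0, k_0) = 0x78085D
s_2 = Round(s_1, k_1) = 0x85D110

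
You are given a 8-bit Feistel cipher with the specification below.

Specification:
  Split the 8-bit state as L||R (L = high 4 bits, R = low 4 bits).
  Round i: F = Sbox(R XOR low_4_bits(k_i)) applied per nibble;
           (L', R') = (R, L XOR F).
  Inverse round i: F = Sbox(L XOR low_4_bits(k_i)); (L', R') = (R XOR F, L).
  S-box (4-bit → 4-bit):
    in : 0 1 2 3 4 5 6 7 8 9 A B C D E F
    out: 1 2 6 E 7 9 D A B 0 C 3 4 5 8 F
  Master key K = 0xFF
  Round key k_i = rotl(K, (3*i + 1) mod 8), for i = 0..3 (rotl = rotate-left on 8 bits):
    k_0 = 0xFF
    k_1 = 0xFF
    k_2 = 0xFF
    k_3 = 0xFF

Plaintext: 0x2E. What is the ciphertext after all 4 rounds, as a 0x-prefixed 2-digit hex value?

s_0 = plaintext = 0x2E
s_1 = Round(s_0, k_0) = 0xE0
s_2 = Round(s_1, k_1) = 0x01
s_3 = Round(s_2, k_2) = 0x18
s_4 = Round(s_3, k_3) = 0x8B

0x8B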